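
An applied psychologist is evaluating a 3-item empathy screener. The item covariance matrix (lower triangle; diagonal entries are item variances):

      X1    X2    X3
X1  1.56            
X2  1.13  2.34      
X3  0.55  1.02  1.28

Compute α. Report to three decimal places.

α = 0.766

Σσ²ᵢ = 1.56 + 2.34 + 1.28 = 5.18
Sum of off-diagonal covariances = 2.70
σ²_T = 5.18 + 2 × 2.70 = 10.58
α = (k/(k−1))·(1 − Σσ²ᵢ/σ²_T) = (3/2)·(1 − 5.18/10.58) = 0.766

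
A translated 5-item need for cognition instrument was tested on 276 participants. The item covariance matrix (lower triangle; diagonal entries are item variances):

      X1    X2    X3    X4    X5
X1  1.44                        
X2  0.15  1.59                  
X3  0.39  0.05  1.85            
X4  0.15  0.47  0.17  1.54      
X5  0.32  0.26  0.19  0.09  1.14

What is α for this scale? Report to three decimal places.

α = 0.465

Σσᵢ² = 1.44 + 1.59 + 1.85 + 1.54 + 1.14 = 7.56
Sum of off-diagonal covariances = 2.24
σ²_total = 7.56 + 2 × 2.24 = 12.04
α = (k/(k−1))·(1 − Σσᵢ²/σ²_total) = (5/4)·(1 − 7.56/12.04) = 0.465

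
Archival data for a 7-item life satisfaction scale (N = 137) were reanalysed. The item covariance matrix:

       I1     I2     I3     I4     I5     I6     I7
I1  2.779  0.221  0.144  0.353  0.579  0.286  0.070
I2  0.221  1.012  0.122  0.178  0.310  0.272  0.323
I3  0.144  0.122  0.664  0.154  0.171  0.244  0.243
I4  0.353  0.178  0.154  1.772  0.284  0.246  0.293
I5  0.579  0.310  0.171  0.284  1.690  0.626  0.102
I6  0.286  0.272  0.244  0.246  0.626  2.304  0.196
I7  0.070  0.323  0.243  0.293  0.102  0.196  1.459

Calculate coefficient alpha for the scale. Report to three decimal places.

sum of item variances = 2.779 + 1.012 + 0.664 + 1.772 + 1.690 + 2.304 + 1.459 = 11.680
Sum of off-diagonal covariances = 5.417
σ²_total = 11.680 + 2 × 5.417 = 22.514
α = (k/(k−1))·(1 − sum of item variances/σ²_total) = (7/6)·(1 − 11.680/22.514) = 0.561

coefficient alpha = 0.561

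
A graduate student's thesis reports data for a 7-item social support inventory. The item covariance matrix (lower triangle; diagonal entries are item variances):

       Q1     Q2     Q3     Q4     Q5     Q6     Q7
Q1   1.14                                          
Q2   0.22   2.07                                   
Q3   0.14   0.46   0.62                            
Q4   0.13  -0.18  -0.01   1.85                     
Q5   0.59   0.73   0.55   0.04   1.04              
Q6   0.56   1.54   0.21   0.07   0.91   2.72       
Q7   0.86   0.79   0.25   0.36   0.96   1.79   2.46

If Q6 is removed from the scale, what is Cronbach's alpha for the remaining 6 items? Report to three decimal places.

α = 0.674

Remaining items: Q1, Q2, Q3, Q4, Q5, Q7 (k = 6).
ΣVar(i) = 1.14 + 2.07 + 0.62 + 1.85 + 1.04 + 2.46 = 9.18
σ²_total = 9.18 + 2 × 5.89 = 20.96
α (item deleted) = (6/5)·(1 − 9.18/20.96) = 0.674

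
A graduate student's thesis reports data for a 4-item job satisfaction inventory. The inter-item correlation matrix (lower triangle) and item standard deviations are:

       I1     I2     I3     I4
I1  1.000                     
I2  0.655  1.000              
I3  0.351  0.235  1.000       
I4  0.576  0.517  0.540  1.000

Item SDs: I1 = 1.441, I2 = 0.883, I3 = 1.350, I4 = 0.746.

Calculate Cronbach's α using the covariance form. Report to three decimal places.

Σσ²ᵢ = 1.441² + 0.883² + 1.350² + 0.746² = 5.2352
Covariances σ_ij = r_ij · s_i · s_j:
  σ(I1,I2) = 0.655 × 1.441 × 0.883 = 0.8334
  σ(I1,I3) = 0.351 × 1.441 × 1.350 = 0.6828
  σ(I1,I4) = 0.576 × 1.441 × 0.746 = 0.6192
  σ(I2,I3) = 0.235 × 0.883 × 1.350 = 0.2801
  σ(I2,I4) = 0.517 × 0.883 × 0.746 = 0.3406
  σ(I3,I4) = 0.540 × 1.350 × 0.746 = 0.5438
σ²_T = Σσ²ᵢ + 2·Σσ_ij = 5.2352 + 2 × 3.2999 = 11.8350
α = (4/3)·(1 − 5.2352/11.8350) = 0.744

Cronbach's α = 0.744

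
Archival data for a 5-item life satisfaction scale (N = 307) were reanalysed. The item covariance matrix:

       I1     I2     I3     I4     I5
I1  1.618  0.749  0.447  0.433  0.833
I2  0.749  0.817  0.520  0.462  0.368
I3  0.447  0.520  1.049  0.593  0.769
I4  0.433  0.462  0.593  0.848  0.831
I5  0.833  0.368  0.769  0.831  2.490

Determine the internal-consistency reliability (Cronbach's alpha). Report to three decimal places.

Σσᵢ² = 1.618 + 0.817 + 1.049 + 0.848 + 2.490 = 6.822
Σ_{i<j} σ_ij = 6.005
σ²_total = 6.822 + 2 × 6.005 = 18.832
α = (k/(k−1))·(1 − Σσᵢ²/σ²_total) = (5/4)·(1 − 6.822/18.832) = 0.797

α = 0.797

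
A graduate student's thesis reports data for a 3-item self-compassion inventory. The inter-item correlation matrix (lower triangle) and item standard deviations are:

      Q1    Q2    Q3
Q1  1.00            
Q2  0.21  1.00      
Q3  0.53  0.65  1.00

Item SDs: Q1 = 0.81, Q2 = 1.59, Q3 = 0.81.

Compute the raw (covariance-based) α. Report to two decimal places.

Σσ²ᵢ = 0.81² + 1.59² + 0.81² = 3.8403
Covariances σ_ij = r_ij · s_i · s_j:
  σ(Q1,Q2) = 0.21 × 0.81 × 1.59 = 0.2705
  σ(Q1,Q3) = 0.53 × 0.81 × 0.81 = 0.3477
  σ(Q2,Q3) = 0.65 × 1.59 × 0.81 = 0.8371
σ²_T = Σσ²ᵢ + 2·Σσ_ij = 3.8403 + 2 × 1.4553 = 6.7509
α = (3/2)·(1 − 3.8403/6.7509) = 0.65

α = 0.65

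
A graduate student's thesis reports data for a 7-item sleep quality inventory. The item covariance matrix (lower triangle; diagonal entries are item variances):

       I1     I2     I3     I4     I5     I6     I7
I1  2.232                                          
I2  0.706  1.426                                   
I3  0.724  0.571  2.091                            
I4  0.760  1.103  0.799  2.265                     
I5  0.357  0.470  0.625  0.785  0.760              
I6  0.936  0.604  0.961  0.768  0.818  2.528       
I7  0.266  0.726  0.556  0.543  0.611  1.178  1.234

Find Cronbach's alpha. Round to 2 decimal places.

Σσ²ᵢ = 2.232 + 1.426 + 2.091 + 2.265 + 0.760 + 2.528 + 1.234 = 12.536
Sum of the distinct covariances = 14.867
σ²_total = 12.536 + 2 × 14.867 = 42.270
α = (k/(k−1))·(1 − Σσ²ᵢ/σ²_total) = (7/6)·(1 − 12.536/42.270) = 0.82

Cronbach's alpha = 0.82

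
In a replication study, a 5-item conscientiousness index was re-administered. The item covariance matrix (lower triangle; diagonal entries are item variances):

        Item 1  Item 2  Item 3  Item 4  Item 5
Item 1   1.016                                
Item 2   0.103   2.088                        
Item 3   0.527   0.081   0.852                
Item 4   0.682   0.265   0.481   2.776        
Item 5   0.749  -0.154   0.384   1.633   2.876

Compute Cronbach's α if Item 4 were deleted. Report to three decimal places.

Cronbach's α = 0.441

Remaining items: Item 1, Item 2, Item 3, Item 5 (k = 4).
ΣVar(i) = 1.016 + 2.088 + 0.852 + 2.876 = 6.832
Var(T) = 6.832 + 2 × 1.690 = 10.212
α (item deleted) = (4/3)·(1 − 6.832/10.212) = 0.441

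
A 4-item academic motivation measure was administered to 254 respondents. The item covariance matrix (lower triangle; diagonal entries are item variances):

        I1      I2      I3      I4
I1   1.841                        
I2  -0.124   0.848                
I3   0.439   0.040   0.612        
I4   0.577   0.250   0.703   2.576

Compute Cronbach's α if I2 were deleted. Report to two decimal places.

Cronbach's α = 0.61

Remaining items: I1, I3, I4 (k = 3).
ΣVar(i) = 1.841 + 0.612 + 2.576 = 5.029
Var(T) = 5.029 + 2 × 1.719 = 8.467
α (item deleted) = (3/2)·(1 − 5.029/8.467) = 0.61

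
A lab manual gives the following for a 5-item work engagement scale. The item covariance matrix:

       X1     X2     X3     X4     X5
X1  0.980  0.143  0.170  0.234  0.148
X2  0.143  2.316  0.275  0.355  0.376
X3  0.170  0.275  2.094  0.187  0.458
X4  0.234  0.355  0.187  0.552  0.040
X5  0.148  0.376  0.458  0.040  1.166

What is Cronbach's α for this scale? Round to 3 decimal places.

Cronbach's α = 0.502

Σσ²ᵢ = 0.980 + 2.316 + 2.094 + 0.552 + 1.166 = 7.108
Sum of off-diagonal covariances = 2.386
σ²_total = 7.108 + 2 × 2.386 = 11.880
α = (k/(k−1))·(1 − Σσ²ᵢ/σ²_total) = (5/4)·(1 − 7.108/11.880) = 0.502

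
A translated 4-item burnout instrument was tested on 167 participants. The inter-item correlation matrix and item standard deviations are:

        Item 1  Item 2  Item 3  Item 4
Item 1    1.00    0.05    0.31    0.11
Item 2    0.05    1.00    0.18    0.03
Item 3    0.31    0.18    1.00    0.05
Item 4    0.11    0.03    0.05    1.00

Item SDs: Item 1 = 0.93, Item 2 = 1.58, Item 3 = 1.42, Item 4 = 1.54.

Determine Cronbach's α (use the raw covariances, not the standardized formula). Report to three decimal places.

Σσ²ᵢ = 0.93² + 1.58² + 1.42² + 1.54² = 7.7493
Covariances σ_ij = r_ij · s_i · s_j:
  σ(Item 1,Item 2) = 0.05 × 0.93 × 1.58 = 0.0735
  σ(Item 1,Item 3) = 0.31 × 0.93 × 1.42 = 0.4094
  σ(Item 1,Item 4) = 0.11 × 0.93 × 1.54 = 0.1575
  σ(Item 2,Item 3) = 0.18 × 1.58 × 1.42 = 0.4038
  σ(Item 2,Item 4) = 0.03 × 1.58 × 1.54 = 0.0730
  σ(Item 3,Item 4) = 0.05 × 1.42 × 1.54 = 0.1093
σ²_T = Σσ²ᵢ + 2·Σσ_ij = 7.7493 + 2 × 1.2265 = 10.2023
α = (4/3)·(1 − 7.7493/10.2023) = 0.321

α = 0.321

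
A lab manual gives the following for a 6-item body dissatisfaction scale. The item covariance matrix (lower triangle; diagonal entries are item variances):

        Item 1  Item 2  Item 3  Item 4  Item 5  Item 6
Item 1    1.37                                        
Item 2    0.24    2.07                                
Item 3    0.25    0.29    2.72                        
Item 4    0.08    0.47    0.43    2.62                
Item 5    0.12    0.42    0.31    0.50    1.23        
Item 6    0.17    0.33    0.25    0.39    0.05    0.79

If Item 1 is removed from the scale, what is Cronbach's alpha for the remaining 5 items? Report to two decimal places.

Cronbach's alpha = 0.53

Remaining items: Item 2, Item 3, Item 4, Item 5, Item 6 (k = 5).
Σσ²ᵢ = 2.07 + 2.72 + 2.62 + 1.23 + 0.79 = 9.43
σ²_total = 9.43 + 2 × 3.44 = 16.31
α (item deleted) = (5/4)·(1 − 9.43/16.31) = 0.53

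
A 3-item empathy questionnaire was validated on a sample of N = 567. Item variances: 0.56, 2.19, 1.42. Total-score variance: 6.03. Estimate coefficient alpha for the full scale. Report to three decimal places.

sum of item variances = 0.56 + 2.19 + 1.42 = 4.17
α = (k/(k−1))·(1 − sum of item variances/total variance) = (3/2)·(1 − 4.17/6.03) = 0.463

coefficient alpha = 0.463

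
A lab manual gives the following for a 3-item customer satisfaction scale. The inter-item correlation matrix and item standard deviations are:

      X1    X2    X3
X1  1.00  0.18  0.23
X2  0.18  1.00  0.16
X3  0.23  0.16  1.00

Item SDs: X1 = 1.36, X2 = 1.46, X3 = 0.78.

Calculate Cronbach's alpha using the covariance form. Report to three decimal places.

Cronbach's alpha = 0.382

Σσ²ᵢ = 1.36² + 1.46² + 0.78² = 4.5896
Covariances σ_ij = r_ij · s_i · s_j:
  σ(X1,X2) = 0.18 × 1.36 × 1.46 = 0.3574
  σ(X1,X3) = 0.23 × 1.36 × 0.78 = 0.2440
  σ(X2,X3) = 0.16 × 1.46 × 0.78 = 0.1822
σ²_T = Σσ²ᵢ + 2·Σσ_ij = 4.5896 + 2 × 0.7836 = 6.1568
α = (3/2)·(1 − 4.5896/6.1568) = 0.382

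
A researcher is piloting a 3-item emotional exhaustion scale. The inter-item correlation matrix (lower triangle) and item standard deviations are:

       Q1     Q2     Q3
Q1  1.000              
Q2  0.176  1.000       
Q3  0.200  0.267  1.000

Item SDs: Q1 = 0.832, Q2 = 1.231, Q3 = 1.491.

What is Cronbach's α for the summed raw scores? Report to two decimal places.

α = 0.44

Σσ²ᵢ = 0.832² + 1.231² + 1.491² = 4.4307
Covariances σ_ij = r_ij · s_i · s_j:
  σ(Q1,Q2) = 0.176 × 0.832 × 1.231 = 0.1803
  σ(Q1,Q3) = 0.200 × 0.832 × 1.491 = 0.2481
  σ(Q2,Q3) = 0.267 × 1.231 × 1.491 = 0.4901
σ²_T = Σσ²ᵢ + 2·Σσ_ij = 4.4307 + 2 × 0.9185 = 6.2677
α = (3/2)·(1 − 4.4307/6.2677) = 0.44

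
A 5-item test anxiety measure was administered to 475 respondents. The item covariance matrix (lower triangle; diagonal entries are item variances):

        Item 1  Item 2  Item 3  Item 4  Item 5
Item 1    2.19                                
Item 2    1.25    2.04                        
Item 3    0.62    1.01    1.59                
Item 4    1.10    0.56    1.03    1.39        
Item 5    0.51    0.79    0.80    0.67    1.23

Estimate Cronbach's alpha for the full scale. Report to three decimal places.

Σσᵢ² = 2.19 + 2.04 + 1.59 + 1.39 + 1.23 = 8.44
Sum of the distinct covariances = 8.34
Var(T) = 8.44 + 2 × 8.34 = 25.12
α = (k/(k−1))·(1 − Σσᵢ²/Var(T)) = (5/4)·(1 − 8.44/25.12) = 0.830

α = 0.830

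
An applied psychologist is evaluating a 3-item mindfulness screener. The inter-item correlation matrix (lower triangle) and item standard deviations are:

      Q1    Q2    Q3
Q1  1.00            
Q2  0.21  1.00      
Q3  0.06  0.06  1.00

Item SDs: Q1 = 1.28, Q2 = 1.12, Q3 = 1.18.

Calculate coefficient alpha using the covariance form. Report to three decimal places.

Σσ²ᵢ = 1.28² + 1.12² + 1.18² = 4.2852
Covariances σ_ij = r_ij · s_i · s_j:
  σ(Q1,Q2) = 0.21 × 1.28 × 1.12 = 0.3011
  σ(Q1,Q3) = 0.06 × 1.28 × 1.18 = 0.0906
  σ(Q2,Q3) = 0.06 × 1.12 × 1.18 = 0.0793
σ²_T = Σσ²ᵢ + 2·Σσ_ij = 4.2852 + 2 × 0.4710 = 5.2272
α = (3/2)·(1 − 4.2852/5.2272) = 0.270

α = 0.270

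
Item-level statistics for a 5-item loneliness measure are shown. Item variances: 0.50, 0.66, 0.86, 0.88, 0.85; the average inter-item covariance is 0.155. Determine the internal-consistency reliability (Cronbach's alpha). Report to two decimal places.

α = 0.57

sum of item variances = 0.50 + 0.66 + 0.86 + 0.88 + 0.85 = 3.75
Sum of the 10 distinct covariances = 10 × 0.155 = 1.550
σ²_T = sum of item variances + 2·Σcov = 3.75 + 2 × 1.550 = 6.850
α = (5/4)·(1 − 3.75/6.850) = 0.57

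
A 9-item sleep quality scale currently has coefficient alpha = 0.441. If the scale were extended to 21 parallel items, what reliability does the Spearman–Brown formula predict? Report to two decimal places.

Length factor m = 21/9 = 2.3333
α' = m·α / (1 + (m−1)·α)
   = 21/9 × 0.441 / (1 + (21/9 − 1) × 0.441)
   = 1.0290 / 1.5880 = 0.65

predicted reliability = 0.65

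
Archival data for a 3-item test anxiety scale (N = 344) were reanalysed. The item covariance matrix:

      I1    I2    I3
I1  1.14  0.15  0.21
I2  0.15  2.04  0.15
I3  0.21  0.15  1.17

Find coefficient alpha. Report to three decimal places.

α = 0.285

sum of item variances = 1.14 + 2.04 + 1.17 = 4.35
Sum of the distinct covariances = 0.51
σ²_T = 4.35 + 2 × 0.51 = 5.37
α = (k/(k−1))·(1 − sum of item variances/σ²_T) = (3/2)·(1 − 4.35/5.37) = 0.285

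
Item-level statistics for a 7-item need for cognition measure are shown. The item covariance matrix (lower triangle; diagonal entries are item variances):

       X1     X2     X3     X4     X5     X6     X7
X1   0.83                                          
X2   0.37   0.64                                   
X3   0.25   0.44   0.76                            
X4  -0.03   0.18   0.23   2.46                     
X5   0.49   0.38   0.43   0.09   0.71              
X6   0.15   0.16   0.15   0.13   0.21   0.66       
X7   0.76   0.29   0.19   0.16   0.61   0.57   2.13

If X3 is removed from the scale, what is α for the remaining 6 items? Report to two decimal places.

α = 0.66

Remaining items: X1, X2, X4, X5, X6, X7 (k = 6).
Σσᵢ² = 0.83 + 0.64 + 2.46 + 0.71 + 0.66 + 2.13 = 7.43
total variance = 7.43 + 2 × 4.52 = 16.47
α (item deleted) = (6/5)·(1 − 7.43/16.47) = 0.66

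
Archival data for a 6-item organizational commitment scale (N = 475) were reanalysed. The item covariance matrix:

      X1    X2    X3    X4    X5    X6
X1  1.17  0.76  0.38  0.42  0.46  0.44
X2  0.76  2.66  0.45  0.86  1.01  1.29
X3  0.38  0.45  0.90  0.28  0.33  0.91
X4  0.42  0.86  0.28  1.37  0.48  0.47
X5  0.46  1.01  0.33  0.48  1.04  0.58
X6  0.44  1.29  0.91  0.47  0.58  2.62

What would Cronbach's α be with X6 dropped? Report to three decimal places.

Remaining items: X1, X2, X3, X4, X5 (k = 5).
Σσ²ᵢ = 1.17 + 2.66 + 0.90 + 1.37 + 1.04 = 7.14
σ²_T = 7.14 + 2 × 5.43 = 18.00
α (item deleted) = (5/4)·(1 − 7.14/18.00) = 0.754

Cronbach's α = 0.754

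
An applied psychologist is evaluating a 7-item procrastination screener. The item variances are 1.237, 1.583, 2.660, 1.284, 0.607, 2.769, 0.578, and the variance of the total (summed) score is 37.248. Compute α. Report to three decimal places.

Σσᵢ² = 1.237 + 1.583 + 2.660 + 1.284 + 0.607 + 2.769 + 0.578 = 10.718
α = (k/(k−1))·(1 − Σσᵢ²/Var(T)) = (7/6)·(1 − 10.718/37.248) = 0.831

α = 0.831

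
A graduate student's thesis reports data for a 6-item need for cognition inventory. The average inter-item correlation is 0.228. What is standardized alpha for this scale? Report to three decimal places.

standardized alpha = 0.639

Standardized α = k·r̄ / (1 + (k−1)·r̄) = 6 × 0.228 / (1 + 5 × 0.228)
  = 1.3680 / 2.1400 = 0.639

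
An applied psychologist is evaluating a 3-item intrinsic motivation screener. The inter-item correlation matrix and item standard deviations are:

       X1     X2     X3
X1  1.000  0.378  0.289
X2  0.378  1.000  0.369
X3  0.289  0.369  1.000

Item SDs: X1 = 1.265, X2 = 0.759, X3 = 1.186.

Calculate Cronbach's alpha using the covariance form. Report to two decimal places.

α = 0.58

Σσ²ᵢ = 1.265² + 0.759² + 1.186² = 3.5829
Covariances σ_ij = r_ij · s_i · s_j:
  σ(X1,X2) = 0.378 × 1.265 × 0.759 = 0.3629
  σ(X1,X3) = 0.289 × 1.265 × 1.186 = 0.4336
  σ(X2,X3) = 0.369 × 0.759 × 1.186 = 0.3322
σ²_T = Σσ²ᵢ + 2·Σσ_ij = 3.5829 + 2 × 1.1287 = 5.8403
α = (3/2)·(1 − 3.5829/5.8403) = 0.58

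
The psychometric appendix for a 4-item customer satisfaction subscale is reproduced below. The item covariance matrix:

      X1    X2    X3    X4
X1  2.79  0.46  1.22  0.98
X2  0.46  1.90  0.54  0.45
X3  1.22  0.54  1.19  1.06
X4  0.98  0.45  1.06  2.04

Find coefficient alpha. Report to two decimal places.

Σσᵢ² = 2.79 + 1.90 + 1.19 + 2.04 = 7.92
Sum of the distinct covariances = 4.71
Var(T) = 7.92 + 2 × 4.71 = 17.34
α = (k/(k−1))·(1 − Σσᵢ²/Var(T)) = (4/3)·(1 − 7.92/17.34) = 0.72

coefficient alpha = 0.72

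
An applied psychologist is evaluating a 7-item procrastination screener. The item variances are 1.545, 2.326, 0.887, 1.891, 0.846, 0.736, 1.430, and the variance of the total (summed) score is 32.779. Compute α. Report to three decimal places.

ΣVar(i) = 1.545 + 2.326 + 0.887 + 1.891 + 0.846 + 0.736 + 1.430 = 9.661
α = (k/(k−1))·(1 − ΣVar(i)/σ²_T) = (7/6)·(1 − 9.661/32.779) = 0.823

α = 0.823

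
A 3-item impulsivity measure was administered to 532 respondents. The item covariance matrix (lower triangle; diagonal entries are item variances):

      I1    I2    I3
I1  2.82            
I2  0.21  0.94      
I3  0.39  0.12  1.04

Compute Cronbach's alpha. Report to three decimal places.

Cronbach's alpha = 0.346

sum of item variances = 2.82 + 0.94 + 1.04 = 4.80
Σ_{i<j} σ_ij = 0.72
σ²_total = 4.80 + 2 × 0.72 = 6.24
α = (k/(k−1))·(1 − sum of item variances/σ²_total) = (3/2)·(1 − 4.80/6.24) = 0.346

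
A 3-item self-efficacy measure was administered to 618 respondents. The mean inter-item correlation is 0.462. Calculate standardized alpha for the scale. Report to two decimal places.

Standardized α = k·r̄ / (1 + (k−1)·r̄) = 3 × 0.462 / (1 + 2 × 0.462)
  = 1.3860 / 1.9240 = 0.72

α = 0.72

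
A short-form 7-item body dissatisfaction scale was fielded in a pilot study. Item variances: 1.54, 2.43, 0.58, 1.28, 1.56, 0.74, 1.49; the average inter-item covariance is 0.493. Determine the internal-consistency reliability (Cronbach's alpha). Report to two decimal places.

ΣVar(i) = 1.54 + 2.43 + 0.58 + 1.28 + 1.56 + 0.74 + 1.49 = 9.62
Sum of the 21 distinct covariances = 21 × 0.493 = 10.353
σ²_total = ΣVar(i) + 2·Σcov = 9.62 + 2 × 10.353 = 30.326
α = (7/6)·(1 − 9.62/30.326) = 0.80

Cronbach's alpha = 0.80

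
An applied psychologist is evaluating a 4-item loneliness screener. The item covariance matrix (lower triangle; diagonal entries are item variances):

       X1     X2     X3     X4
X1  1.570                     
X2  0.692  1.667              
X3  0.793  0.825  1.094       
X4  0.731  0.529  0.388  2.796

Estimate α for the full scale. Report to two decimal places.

sum of item variances = 1.570 + 1.667 + 1.094 + 2.796 = 7.127
Σ_{i<j} σ_ij = 3.958
σ²_total = 7.127 + 2 × 3.958 = 15.043
α = (k/(k−1))·(1 − sum of item variances/σ²_total) = (4/3)·(1 − 7.127/15.043) = 0.70

α = 0.70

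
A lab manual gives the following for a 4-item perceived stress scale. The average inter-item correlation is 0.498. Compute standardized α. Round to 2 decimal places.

Standardized α = k·r̄ / (1 + (k−1)·r̄) = 4 × 0.498 / (1 + 3 × 0.498)
  = 1.9920 / 2.4940 = 0.80

standardized α = 0.80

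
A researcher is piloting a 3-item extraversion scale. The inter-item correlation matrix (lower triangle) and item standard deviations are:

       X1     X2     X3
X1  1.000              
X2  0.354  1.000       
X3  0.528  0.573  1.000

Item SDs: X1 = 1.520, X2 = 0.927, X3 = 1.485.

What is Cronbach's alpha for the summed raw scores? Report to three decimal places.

α = 0.720

Σσ²ᵢ = 1.520² + 0.927² + 1.485² = 5.3750
Covariances σ_ij = r_ij · s_i · s_j:
  σ(X1,X2) = 0.354 × 1.520 × 0.927 = 0.4988
  σ(X1,X3) = 0.528 × 1.520 × 1.485 = 1.1918
  σ(X2,X3) = 0.573 × 0.927 × 1.485 = 0.7888
σ²_T = Σσ²ᵢ + 2·Σσ_ij = 5.3750 + 2 × 2.4794 = 10.3338
α = (3/2)·(1 − 5.3750/10.3338) = 0.720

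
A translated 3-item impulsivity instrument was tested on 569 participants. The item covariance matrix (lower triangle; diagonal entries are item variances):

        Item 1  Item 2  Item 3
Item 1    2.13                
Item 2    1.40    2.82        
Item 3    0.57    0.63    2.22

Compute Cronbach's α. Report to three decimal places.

ΣVar(i) = 2.13 + 2.82 + 2.22 = 7.17
Sum of the distinct covariances = 2.60
Var(T) = 7.17 + 2 × 2.60 = 12.37
α = (k/(k−1))·(1 − ΣVar(i)/Var(T)) = (3/2)·(1 − 7.17/12.37) = 0.631

α = 0.631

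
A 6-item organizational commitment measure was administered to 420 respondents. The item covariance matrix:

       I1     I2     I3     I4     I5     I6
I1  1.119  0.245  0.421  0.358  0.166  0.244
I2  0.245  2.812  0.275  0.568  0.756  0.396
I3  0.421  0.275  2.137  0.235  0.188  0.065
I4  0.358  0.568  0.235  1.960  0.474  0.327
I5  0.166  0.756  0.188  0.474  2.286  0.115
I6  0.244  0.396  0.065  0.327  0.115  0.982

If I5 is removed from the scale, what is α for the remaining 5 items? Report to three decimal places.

Remaining items: I1, I2, I3, I4, I6 (k = 5).
ΣVar(i) = 1.119 + 2.812 + 2.137 + 1.960 + 0.982 = 9.010
σ²_total = 9.010 + 2 × 3.134 = 15.278
α (item deleted) = (5/4)·(1 − 9.010/15.278) = 0.513

α = 0.513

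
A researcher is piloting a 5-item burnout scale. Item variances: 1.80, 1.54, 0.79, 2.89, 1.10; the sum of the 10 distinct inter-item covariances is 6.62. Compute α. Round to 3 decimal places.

α = 0.775

ΣVar(i) = 1.80 + 1.54 + 0.79 + 2.89 + 1.10 = 8.12
Sum of distinct covariances = 6.62
total variance = ΣVar(i) + 2·Σcov = 8.12 + 2 × 6.62 = 21.36
α = (5/4)·(1 − 8.12/21.36) = 0.775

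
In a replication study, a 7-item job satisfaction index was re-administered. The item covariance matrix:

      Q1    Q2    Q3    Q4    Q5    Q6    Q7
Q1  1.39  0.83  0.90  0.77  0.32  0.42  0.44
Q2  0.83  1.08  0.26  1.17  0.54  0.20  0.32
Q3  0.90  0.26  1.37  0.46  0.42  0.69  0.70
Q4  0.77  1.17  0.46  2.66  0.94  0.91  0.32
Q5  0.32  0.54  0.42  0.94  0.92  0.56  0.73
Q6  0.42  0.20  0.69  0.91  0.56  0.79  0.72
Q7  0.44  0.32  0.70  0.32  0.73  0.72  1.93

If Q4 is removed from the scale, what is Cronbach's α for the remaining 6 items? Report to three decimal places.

α = 0.819

Remaining items: Q1, Q2, Q3, Q5, Q6, Q7 (k = 6).
sum of item variances = 1.39 + 1.08 + 1.37 + 0.92 + 0.79 + 1.93 = 7.48
Var(T) = 7.48 + 2 × 8.05 = 23.58
α (item deleted) = (6/5)·(1 − 7.48/23.58) = 0.819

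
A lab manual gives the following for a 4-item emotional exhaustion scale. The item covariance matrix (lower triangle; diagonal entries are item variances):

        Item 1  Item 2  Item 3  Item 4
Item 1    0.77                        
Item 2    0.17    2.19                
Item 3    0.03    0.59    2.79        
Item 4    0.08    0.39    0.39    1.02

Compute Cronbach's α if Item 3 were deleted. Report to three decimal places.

Remaining items: Item 1, Item 2, Item 4 (k = 3).
ΣVar(i) = 0.77 + 2.19 + 1.02 = 3.98
σ²_total = 3.98 + 2 × 0.64 = 5.26
α (item deleted) = (3/2)·(1 − 3.98/5.26) = 0.365

Cronbach's α = 0.365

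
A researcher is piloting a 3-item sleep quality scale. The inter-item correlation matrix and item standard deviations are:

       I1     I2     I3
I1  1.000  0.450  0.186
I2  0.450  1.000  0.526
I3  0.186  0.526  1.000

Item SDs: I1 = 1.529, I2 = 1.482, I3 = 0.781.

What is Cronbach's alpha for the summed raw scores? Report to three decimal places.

Σσ²ᵢ = 1.529² + 1.482² + 0.781² = 5.1441
Covariances σ_ij = r_ij · s_i · s_j:
  σ(I1,I2) = 0.450 × 1.529 × 1.482 = 1.0197
  σ(I1,I3) = 0.186 × 1.529 × 0.781 = 0.2221
  σ(I2,I3) = 0.526 × 1.482 × 0.781 = 0.6088
σ²_T = Σσ²ᵢ + 2·Σσ_ij = 5.1441 + 2 × 1.8506 = 8.8453
α = (3/2)·(1 − 5.1441/8.8453) = 0.628

α = 0.628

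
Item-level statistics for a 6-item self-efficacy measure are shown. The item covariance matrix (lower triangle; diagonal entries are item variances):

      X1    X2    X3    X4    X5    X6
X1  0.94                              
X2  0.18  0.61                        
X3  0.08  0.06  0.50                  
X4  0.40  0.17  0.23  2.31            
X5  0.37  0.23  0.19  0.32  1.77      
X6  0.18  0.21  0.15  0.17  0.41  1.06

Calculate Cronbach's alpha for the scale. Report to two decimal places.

sum of item variances = 0.94 + 0.61 + 0.50 + 2.31 + 1.77 + 1.06 = 7.19
Σ_{i<j} σ_ij = 3.35
total variance = 7.19 + 2 × 3.35 = 13.89
α = (k/(k−1))·(1 − sum of item variances/total variance) = (6/5)·(1 − 7.19/13.89) = 0.58

Cronbach's alpha = 0.58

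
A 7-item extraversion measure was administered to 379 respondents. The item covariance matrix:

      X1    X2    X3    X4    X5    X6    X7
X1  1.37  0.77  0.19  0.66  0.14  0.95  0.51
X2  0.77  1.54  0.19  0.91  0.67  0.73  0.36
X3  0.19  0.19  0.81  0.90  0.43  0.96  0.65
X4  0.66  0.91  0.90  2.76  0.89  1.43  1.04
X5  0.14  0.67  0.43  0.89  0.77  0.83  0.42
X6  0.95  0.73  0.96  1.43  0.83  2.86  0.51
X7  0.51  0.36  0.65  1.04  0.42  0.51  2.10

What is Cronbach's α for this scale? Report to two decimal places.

α = 0.81

sum of item variances = 1.37 + 1.54 + 0.81 + 2.76 + 0.77 + 2.86 + 2.10 = 12.21
Sum of the distinct covariances = 14.14
σ²_T = 12.21 + 2 × 14.14 = 40.49
α = (k/(k−1))·(1 − sum of item variances/σ²_T) = (7/6)·(1 − 12.21/40.49) = 0.81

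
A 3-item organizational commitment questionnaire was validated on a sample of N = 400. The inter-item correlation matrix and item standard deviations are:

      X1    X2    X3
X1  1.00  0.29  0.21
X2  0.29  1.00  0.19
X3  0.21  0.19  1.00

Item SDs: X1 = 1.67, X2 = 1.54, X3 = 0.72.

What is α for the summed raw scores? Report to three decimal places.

α = 0.448

Σσ²ᵢ = 1.67² + 1.54² + 0.72² = 5.6789
Covariances σ_ij = r_ij · s_i · s_j:
  σ(X1,X2) = 0.29 × 1.67 × 1.54 = 0.7458
  σ(X1,X3) = 0.21 × 1.67 × 0.72 = 0.2525
  σ(X2,X3) = 0.19 × 1.54 × 0.72 = 0.2107
σ²_T = Σσ²ᵢ + 2·Σσ_ij = 5.6789 + 2 × 1.2090 = 8.0969
α = (3/2)·(1 − 5.6789/8.0969) = 0.448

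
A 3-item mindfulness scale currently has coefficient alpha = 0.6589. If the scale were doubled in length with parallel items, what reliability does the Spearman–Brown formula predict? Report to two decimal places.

Length factor m = 2
α' = m·α / (1 + (m−1)·α)
   = 2 × 0.6589 / (1 + (2 − 1) × 0.6589)
   = 1.3178 / 1.6589 = 0.79

predicted reliability = 0.79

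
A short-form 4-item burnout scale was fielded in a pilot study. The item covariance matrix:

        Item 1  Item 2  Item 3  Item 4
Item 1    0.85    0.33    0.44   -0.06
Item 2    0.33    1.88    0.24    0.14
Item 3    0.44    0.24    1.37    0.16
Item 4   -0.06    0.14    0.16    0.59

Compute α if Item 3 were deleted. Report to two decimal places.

Remaining items: Item 1, Item 2, Item 4 (k = 3).
sum of item variances = 0.85 + 1.88 + 0.59 = 3.32
total variance = 3.32 + 2 × 0.41 = 4.14
α (item deleted) = (3/2)·(1 − 3.32/4.14) = 0.30

α = 0.30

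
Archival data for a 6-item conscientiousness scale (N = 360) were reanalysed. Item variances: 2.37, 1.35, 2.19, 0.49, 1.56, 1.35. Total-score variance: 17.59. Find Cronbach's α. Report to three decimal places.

α = 0.565

Σσ²ᵢ = 2.37 + 1.35 + 2.19 + 0.49 + 1.56 + 1.35 = 9.31
α = (k/(k−1))·(1 − Σσ²ᵢ/σ²_total) = (6/5)·(1 − 9.31/17.59) = 0.565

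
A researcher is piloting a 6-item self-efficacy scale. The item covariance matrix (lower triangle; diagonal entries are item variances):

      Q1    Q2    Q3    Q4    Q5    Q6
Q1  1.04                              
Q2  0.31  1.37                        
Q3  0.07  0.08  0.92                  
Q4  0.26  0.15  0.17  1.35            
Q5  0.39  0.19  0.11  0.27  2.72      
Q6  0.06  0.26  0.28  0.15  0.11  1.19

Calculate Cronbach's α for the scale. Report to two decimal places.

Σσ²ᵢ = 1.04 + 1.37 + 0.92 + 1.35 + 2.72 + 1.19 = 8.59
Sum of off-diagonal covariances = 2.86
σ²_T = 8.59 + 2 × 2.86 = 14.31
α = (k/(k−1))·(1 − Σσ²ᵢ/σ²_T) = (6/5)·(1 − 8.59/14.31) = 0.48

α = 0.48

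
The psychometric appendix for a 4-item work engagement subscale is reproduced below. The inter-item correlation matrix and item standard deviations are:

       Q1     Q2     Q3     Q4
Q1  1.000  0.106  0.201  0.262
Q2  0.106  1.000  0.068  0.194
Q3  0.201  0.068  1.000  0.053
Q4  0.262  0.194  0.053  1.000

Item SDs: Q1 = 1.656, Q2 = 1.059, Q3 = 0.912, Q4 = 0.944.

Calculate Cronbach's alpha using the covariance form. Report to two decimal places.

Σσ²ᵢ = 1.656² + 1.059² + 0.912² + 0.944² = 5.5867
Covariances σ_ij = r_ij · s_i · s_j:
  σ(Q1,Q2) = 0.106 × 1.656 × 1.059 = 0.1859
  σ(Q1,Q3) = 0.201 × 1.656 × 0.912 = 0.3036
  σ(Q1,Q4) = 0.262 × 1.656 × 0.944 = 0.4096
  σ(Q2,Q3) = 0.068 × 1.059 × 0.912 = 0.0657
  σ(Q2,Q4) = 0.194 × 1.059 × 0.944 = 0.1939
  σ(Q3,Q4) = 0.053 × 0.912 × 0.944 = 0.0456
σ²_T = Σσ²ᵢ + 2·Σσ_ij = 5.5867 + 2 × 1.2043 = 7.9953
α = (4/3)·(1 − 5.5867/7.9953) = 0.40

α = 0.40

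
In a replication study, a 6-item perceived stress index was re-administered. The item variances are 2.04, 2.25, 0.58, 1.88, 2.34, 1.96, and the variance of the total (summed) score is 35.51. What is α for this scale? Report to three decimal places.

Σσᵢ² = 2.04 + 2.25 + 0.58 + 1.88 + 2.34 + 1.96 = 11.05
α = (k/(k−1))·(1 − Σσᵢ²/total variance) = (6/5)·(1 − 11.05/35.51) = 0.827

α = 0.827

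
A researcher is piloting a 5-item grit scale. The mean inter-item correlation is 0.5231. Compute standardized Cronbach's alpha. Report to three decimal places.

standardized Cronbach's alpha = 0.846

Standardized α = k·r̄ / (1 + (k−1)·r̄) = 5 × 0.5231 / (1 + 4 × 0.5231)
  = 2.6155 / 3.0924 = 0.846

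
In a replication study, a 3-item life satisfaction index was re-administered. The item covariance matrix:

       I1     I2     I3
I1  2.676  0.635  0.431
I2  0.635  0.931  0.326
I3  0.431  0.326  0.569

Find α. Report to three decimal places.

α = 0.600

sum of item variances = 2.676 + 0.931 + 0.569 = 4.176
Σ_{i<j} σ_ij = 1.392
Var(T) = 4.176 + 2 × 1.392 = 6.960
α = (k/(k−1))·(1 − sum of item variances/Var(T)) = (3/2)·(1 − 4.176/6.960) = 0.600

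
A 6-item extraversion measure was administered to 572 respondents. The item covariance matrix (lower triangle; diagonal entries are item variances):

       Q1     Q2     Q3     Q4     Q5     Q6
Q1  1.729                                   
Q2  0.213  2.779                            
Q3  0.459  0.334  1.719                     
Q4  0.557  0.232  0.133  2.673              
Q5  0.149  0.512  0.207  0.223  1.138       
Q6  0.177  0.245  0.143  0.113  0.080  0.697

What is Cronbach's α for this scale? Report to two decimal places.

Cronbach's α = 0.50

ΣVar(i) = 1.729 + 2.779 + 1.719 + 2.673 + 1.138 + 0.697 = 10.735
Sum of the distinct covariances = 3.777
σ²_T = 10.735 + 2 × 3.777 = 18.289
α = (k/(k−1))·(1 − ΣVar(i)/σ²_T) = (6/5)·(1 − 10.735/18.289) = 0.50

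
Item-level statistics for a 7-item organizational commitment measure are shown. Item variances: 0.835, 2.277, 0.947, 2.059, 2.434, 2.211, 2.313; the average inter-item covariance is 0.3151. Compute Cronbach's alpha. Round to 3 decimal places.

ΣVar(i) = 0.835 + 2.277 + 0.947 + 2.059 + 2.434 + 2.211 + 2.313 = 13.076
Sum of the 21 distinct covariances = 21 × 0.3151 = 6.6171
Var(T) = ΣVar(i) + 2·Σcov = 13.076 + 2 × 6.6171 = 26.3102
α = (7/6)·(1 − 13.076/26.3102) = 0.587

Cronbach's alpha = 0.587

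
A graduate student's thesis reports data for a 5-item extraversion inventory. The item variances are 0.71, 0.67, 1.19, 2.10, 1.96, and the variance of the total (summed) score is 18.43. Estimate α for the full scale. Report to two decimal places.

Σσᵢ² = 0.71 + 0.67 + 1.19 + 2.10 + 1.96 = 6.63
α = (k/(k−1))·(1 − Σσᵢ²/σ²_T) = (5/4)·(1 − 6.63/18.43) = 0.80

α = 0.80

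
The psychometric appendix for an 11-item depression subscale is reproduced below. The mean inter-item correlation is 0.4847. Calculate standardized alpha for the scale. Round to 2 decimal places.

Standardized α = k·r̄ / (1 + (k−1)·r̄) = 11 × 0.4847 / (1 + 10 × 0.4847)
  = 5.3317 / 5.8470 = 0.91

α = 0.91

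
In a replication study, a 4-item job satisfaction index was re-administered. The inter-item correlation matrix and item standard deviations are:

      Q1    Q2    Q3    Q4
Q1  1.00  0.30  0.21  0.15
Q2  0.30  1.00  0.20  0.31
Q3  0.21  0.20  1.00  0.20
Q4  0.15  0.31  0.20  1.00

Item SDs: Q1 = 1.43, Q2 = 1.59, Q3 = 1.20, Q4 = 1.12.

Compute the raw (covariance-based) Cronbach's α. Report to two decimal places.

Cronbach's α = 0.54

Σσ²ᵢ = 1.43² + 1.59² + 1.20² + 1.12² = 7.2674
Covariances σ_ij = r_ij · s_i · s_j:
  σ(Q1,Q2) = 0.30 × 1.43 × 1.59 = 0.6821
  σ(Q1,Q3) = 0.21 × 1.43 × 1.20 = 0.3604
  σ(Q1,Q4) = 0.15 × 1.43 × 1.12 = 0.2402
  σ(Q2,Q3) = 0.20 × 1.59 × 1.20 = 0.3816
  σ(Q2,Q4) = 0.31 × 1.59 × 1.12 = 0.5520
  σ(Q3,Q4) = 0.20 × 1.20 × 1.12 = 0.2688
σ²_T = Σσ²ᵢ + 2·Σσ_ij = 7.2674 + 2 × 2.4851 = 12.2376
α = (4/3)·(1 − 7.2674/12.2376) = 0.54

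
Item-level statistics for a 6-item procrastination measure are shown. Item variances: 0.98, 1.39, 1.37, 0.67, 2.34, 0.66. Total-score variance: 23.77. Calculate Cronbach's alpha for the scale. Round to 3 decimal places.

Cronbach's alpha = 0.826

ΣVar(i) = 0.98 + 1.39 + 1.37 + 0.67 + 2.34 + 0.66 = 7.41
α = (k/(k−1))·(1 − ΣVar(i)/σ²_total) = (6/5)·(1 − 7.41/23.77) = 0.826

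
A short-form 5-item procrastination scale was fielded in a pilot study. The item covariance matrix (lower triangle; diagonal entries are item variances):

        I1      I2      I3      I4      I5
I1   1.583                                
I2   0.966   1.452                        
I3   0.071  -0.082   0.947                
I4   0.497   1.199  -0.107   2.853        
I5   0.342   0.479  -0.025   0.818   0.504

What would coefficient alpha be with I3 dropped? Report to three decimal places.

Remaining items: I1, I2, I4, I5 (k = 4).
ΣVar(i) = 1.583 + 1.452 + 2.853 + 0.504 = 6.392
Var(T) = 6.392 + 2 × 4.301 = 14.994
α (item deleted) = (4/3)·(1 − 6.392/14.994) = 0.765

coefficient alpha = 0.765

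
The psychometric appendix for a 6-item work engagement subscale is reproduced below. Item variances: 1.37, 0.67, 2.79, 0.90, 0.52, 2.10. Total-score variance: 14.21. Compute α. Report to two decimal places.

ΣVar(i) = 1.37 + 0.67 + 2.79 + 0.90 + 0.52 + 2.10 = 8.35
α = (k/(k−1))·(1 − ΣVar(i)/total variance) = (6/5)·(1 − 8.35/14.21) = 0.49

α = 0.49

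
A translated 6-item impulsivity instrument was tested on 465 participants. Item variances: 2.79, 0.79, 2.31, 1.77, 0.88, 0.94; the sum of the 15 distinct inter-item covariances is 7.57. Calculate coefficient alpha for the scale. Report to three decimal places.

α = 0.738

Σσᵢ² = 2.79 + 0.79 + 2.31 + 1.77 + 0.88 + 0.94 = 9.48
Sum of distinct covariances = 7.57
total variance = Σσᵢ² + 2·Σcov = 9.48 + 2 × 7.57 = 24.62
α = (6/5)·(1 − 9.48/24.62) = 0.738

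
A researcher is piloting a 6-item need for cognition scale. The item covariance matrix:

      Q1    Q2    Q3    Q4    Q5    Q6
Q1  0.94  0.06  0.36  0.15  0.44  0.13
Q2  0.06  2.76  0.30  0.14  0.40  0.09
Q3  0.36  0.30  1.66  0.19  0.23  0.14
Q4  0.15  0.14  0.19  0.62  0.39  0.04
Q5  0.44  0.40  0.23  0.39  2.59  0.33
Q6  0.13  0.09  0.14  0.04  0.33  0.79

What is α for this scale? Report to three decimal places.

Σσ²ᵢ = 0.94 + 2.76 + 1.66 + 0.62 + 2.59 + 0.79 = 9.36
Σ_{i<j} σ_ij = 3.39
σ²_total = 9.36 + 2 × 3.39 = 16.14
α = (k/(k−1))·(1 − Σσ²ᵢ/σ²_total) = (6/5)·(1 − 9.36/16.14) = 0.504

α = 0.504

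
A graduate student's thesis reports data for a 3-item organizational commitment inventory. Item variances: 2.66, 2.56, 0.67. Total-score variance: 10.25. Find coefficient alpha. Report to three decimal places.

α = 0.638

Σσᵢ² = 2.66 + 2.56 + 0.67 = 5.89
α = (k/(k−1))·(1 − Σσᵢ²/Var(T)) = (3/2)·(1 − 5.89/10.25) = 0.638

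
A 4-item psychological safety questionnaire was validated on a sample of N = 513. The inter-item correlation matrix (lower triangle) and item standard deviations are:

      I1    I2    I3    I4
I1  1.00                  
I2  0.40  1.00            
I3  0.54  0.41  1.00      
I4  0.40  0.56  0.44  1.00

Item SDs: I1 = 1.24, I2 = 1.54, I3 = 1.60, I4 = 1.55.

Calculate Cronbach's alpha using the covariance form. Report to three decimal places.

Cronbach's alpha = 0.769

Σσ²ᵢ = 1.24² + 1.54² + 1.60² + 1.55² = 8.8717
Covariances σ_ij = r_ij · s_i · s_j:
  σ(I1,I2) = 0.40 × 1.24 × 1.54 = 0.7638
  σ(I1,I3) = 0.54 × 1.24 × 1.60 = 1.0714
  σ(I1,I4) = 0.40 × 1.24 × 1.55 = 0.7688
  σ(I2,I3) = 0.41 × 1.54 × 1.60 = 1.0102
  σ(I2,I4) = 0.56 × 1.54 × 1.55 = 1.3367
  σ(I3,I4) = 0.44 × 1.60 × 1.55 = 1.0912
σ²_T = Σσ²ᵢ + 2·Σσ_ij = 8.8717 + 2 × 6.0421 = 20.9559
α = (4/3)·(1 − 8.8717/20.9559) = 0.769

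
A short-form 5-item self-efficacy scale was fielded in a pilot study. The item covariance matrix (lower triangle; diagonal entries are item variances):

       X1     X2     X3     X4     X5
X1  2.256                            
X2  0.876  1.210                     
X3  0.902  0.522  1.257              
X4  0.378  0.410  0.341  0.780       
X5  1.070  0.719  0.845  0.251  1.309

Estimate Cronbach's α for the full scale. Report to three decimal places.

α = 0.812

Σσᵢ² = 2.256 + 1.210 + 1.257 + 0.780 + 1.309 = 6.812
Sum of off-diagonal covariances = 6.314
σ²_total = 6.812 + 2 × 6.314 = 19.440
α = (k/(k−1))·(1 − Σσᵢ²/σ²_total) = (5/4)·(1 − 6.812/19.440) = 0.812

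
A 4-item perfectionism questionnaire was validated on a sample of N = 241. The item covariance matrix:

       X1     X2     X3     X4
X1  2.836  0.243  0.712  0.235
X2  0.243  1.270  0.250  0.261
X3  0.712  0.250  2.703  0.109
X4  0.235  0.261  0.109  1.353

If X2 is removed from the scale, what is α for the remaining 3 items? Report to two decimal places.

α = 0.35

Remaining items: X1, X3, X4 (k = 3).
Σσ²ᵢ = 2.836 + 2.703 + 1.353 = 6.892
total variance = 6.892 + 2 × 1.056 = 9.004
α (item deleted) = (3/2)·(1 − 6.892/9.004) = 0.35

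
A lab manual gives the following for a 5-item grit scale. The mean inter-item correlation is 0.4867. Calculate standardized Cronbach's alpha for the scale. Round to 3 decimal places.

standardized Cronbach's alpha = 0.826

Standardized α = k·r̄ / (1 + (k−1)·r̄) = 5 × 0.4867 / (1 + 4 × 0.4867)
  = 2.4335 / 2.9468 = 0.826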